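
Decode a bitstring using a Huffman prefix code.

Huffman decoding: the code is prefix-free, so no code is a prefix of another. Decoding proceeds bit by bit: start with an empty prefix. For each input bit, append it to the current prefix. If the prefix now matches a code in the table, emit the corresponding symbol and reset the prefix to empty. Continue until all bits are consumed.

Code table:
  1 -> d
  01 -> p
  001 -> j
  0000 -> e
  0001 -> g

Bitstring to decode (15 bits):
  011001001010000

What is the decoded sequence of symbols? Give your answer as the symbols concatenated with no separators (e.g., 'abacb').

Answer: pdjjpe

Derivation:
Bit 0: prefix='0' (no match yet)
Bit 1: prefix='01' -> emit 'p', reset
Bit 2: prefix='1' -> emit 'd', reset
Bit 3: prefix='0' (no match yet)
Bit 4: prefix='00' (no match yet)
Bit 5: prefix='001' -> emit 'j', reset
Bit 6: prefix='0' (no match yet)
Bit 7: prefix='00' (no match yet)
Bit 8: prefix='001' -> emit 'j', reset
Bit 9: prefix='0' (no match yet)
Bit 10: prefix='01' -> emit 'p', reset
Bit 11: prefix='0' (no match yet)
Bit 12: prefix='00' (no match yet)
Bit 13: prefix='000' (no match yet)
Bit 14: prefix='0000' -> emit 'e', reset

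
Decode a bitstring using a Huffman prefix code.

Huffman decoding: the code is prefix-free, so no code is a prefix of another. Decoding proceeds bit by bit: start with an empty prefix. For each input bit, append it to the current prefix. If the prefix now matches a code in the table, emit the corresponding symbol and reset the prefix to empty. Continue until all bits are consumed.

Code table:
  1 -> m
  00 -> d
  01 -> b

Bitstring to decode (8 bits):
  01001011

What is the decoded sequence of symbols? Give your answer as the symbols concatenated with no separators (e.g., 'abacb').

Answer: bdmbm

Derivation:
Bit 0: prefix='0' (no match yet)
Bit 1: prefix='01' -> emit 'b', reset
Bit 2: prefix='0' (no match yet)
Bit 3: prefix='00' -> emit 'd', reset
Bit 4: prefix='1' -> emit 'm', reset
Bit 5: prefix='0' (no match yet)
Bit 6: prefix='01' -> emit 'b', reset
Bit 7: prefix='1' -> emit 'm', reset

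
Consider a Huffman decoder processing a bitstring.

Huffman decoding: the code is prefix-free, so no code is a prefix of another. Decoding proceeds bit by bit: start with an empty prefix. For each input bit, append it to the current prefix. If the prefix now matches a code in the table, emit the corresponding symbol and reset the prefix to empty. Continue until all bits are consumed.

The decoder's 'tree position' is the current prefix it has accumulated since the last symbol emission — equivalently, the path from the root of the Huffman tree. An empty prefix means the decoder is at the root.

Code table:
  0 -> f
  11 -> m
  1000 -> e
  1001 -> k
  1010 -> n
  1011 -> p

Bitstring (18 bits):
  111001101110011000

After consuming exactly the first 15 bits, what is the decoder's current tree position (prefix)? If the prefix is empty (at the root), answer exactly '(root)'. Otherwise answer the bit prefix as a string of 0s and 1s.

Bit 0: prefix='1' (no match yet)
Bit 1: prefix='11' -> emit 'm', reset
Bit 2: prefix='1' (no match yet)
Bit 3: prefix='10' (no match yet)
Bit 4: prefix='100' (no match yet)
Bit 5: prefix='1001' -> emit 'k', reset
Bit 6: prefix='1' (no match yet)
Bit 7: prefix='10' (no match yet)
Bit 8: prefix='101' (no match yet)
Bit 9: prefix='1011' -> emit 'p', reset
Bit 10: prefix='1' (no match yet)
Bit 11: prefix='10' (no match yet)
Bit 12: prefix='100' (no match yet)
Bit 13: prefix='1001' -> emit 'k', reset
Bit 14: prefix='1' (no match yet)

Answer: 1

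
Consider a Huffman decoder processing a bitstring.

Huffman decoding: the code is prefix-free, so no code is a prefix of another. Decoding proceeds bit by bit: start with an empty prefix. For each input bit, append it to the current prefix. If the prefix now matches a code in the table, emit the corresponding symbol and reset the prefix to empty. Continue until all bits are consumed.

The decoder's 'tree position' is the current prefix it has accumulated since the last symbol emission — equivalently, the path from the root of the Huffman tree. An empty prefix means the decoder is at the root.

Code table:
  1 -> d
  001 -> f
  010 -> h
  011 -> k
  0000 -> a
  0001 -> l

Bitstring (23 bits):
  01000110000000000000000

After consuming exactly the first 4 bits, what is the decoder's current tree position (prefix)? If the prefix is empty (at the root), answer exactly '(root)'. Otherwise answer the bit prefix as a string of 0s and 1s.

Bit 0: prefix='0' (no match yet)
Bit 1: prefix='01' (no match yet)
Bit 2: prefix='010' -> emit 'h', reset
Bit 3: prefix='0' (no match yet)

Answer: 0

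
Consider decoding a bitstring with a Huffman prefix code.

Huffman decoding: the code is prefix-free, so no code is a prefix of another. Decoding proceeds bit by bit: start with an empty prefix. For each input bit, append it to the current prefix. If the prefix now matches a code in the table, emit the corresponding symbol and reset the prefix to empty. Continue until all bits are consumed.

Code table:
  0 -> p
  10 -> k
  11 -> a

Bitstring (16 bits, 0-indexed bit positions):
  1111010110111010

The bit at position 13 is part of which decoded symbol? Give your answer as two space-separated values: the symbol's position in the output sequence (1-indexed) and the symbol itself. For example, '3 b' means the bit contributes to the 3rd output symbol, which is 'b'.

Answer: 8 k

Derivation:
Bit 0: prefix='1' (no match yet)
Bit 1: prefix='11' -> emit 'a', reset
Bit 2: prefix='1' (no match yet)
Bit 3: prefix='11' -> emit 'a', reset
Bit 4: prefix='0' -> emit 'p', reset
Bit 5: prefix='1' (no match yet)
Bit 6: prefix='10' -> emit 'k', reset
Bit 7: prefix='1' (no match yet)
Bit 8: prefix='11' -> emit 'a', reset
Bit 9: prefix='0' -> emit 'p', reset
Bit 10: prefix='1' (no match yet)
Bit 11: prefix='11' -> emit 'a', reset
Bit 12: prefix='1' (no match yet)
Bit 13: prefix='10' -> emit 'k', reset
Bit 14: prefix='1' (no match yet)
Bit 15: prefix='10' -> emit 'k', reset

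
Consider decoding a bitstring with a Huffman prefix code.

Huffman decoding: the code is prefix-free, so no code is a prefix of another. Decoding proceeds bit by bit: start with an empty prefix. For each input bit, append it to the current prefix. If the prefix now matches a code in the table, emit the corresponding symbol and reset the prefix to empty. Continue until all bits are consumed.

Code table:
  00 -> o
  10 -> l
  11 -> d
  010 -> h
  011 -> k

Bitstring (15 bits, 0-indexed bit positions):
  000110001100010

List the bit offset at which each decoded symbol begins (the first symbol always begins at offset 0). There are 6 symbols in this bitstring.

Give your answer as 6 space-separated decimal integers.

Answer: 0 2 5 7 10 12

Derivation:
Bit 0: prefix='0' (no match yet)
Bit 1: prefix='00' -> emit 'o', reset
Bit 2: prefix='0' (no match yet)
Bit 3: prefix='01' (no match yet)
Bit 4: prefix='011' -> emit 'k', reset
Bit 5: prefix='0' (no match yet)
Bit 6: prefix='00' -> emit 'o', reset
Bit 7: prefix='0' (no match yet)
Bit 8: prefix='01' (no match yet)
Bit 9: prefix='011' -> emit 'k', reset
Bit 10: prefix='0' (no match yet)
Bit 11: prefix='00' -> emit 'o', reset
Bit 12: prefix='0' (no match yet)
Bit 13: prefix='01' (no match yet)
Bit 14: prefix='010' -> emit 'h', reset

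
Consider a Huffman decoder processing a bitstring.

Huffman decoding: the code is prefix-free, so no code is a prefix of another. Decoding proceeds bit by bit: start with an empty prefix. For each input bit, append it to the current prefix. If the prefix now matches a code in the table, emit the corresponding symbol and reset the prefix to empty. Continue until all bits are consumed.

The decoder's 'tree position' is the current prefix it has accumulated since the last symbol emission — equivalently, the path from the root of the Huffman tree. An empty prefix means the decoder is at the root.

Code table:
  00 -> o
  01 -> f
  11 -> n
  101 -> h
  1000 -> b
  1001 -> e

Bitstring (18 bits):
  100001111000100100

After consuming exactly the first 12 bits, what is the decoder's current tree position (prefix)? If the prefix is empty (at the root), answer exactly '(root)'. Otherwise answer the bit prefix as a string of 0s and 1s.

Answer: (root)

Derivation:
Bit 0: prefix='1' (no match yet)
Bit 1: prefix='10' (no match yet)
Bit 2: prefix='100' (no match yet)
Bit 3: prefix='1000' -> emit 'b', reset
Bit 4: prefix='0' (no match yet)
Bit 5: prefix='01' -> emit 'f', reset
Bit 6: prefix='1' (no match yet)
Bit 7: prefix='11' -> emit 'n', reset
Bit 8: prefix='1' (no match yet)
Bit 9: prefix='10' (no match yet)
Bit 10: prefix='100' (no match yet)
Bit 11: prefix='1000' -> emit 'b', reset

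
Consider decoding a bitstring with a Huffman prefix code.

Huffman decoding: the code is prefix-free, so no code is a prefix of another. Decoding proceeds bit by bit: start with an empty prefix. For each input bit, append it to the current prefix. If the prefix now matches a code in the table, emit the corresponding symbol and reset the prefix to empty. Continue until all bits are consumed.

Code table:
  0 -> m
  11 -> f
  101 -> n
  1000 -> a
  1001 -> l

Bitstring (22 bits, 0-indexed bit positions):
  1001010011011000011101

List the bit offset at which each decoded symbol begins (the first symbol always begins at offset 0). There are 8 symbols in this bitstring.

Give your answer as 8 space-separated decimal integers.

Answer: 0 4 5 9 12 16 17 19

Derivation:
Bit 0: prefix='1' (no match yet)
Bit 1: prefix='10' (no match yet)
Bit 2: prefix='100' (no match yet)
Bit 3: prefix='1001' -> emit 'l', reset
Bit 4: prefix='0' -> emit 'm', reset
Bit 5: prefix='1' (no match yet)
Bit 6: prefix='10' (no match yet)
Bit 7: prefix='100' (no match yet)
Bit 8: prefix='1001' -> emit 'l', reset
Bit 9: prefix='1' (no match yet)
Bit 10: prefix='10' (no match yet)
Bit 11: prefix='101' -> emit 'n', reset
Bit 12: prefix='1' (no match yet)
Bit 13: prefix='10' (no match yet)
Bit 14: prefix='100' (no match yet)
Bit 15: prefix='1000' -> emit 'a', reset
Bit 16: prefix='0' -> emit 'm', reset
Bit 17: prefix='1' (no match yet)
Bit 18: prefix='11' -> emit 'f', reset
Bit 19: prefix='1' (no match yet)
Bit 20: prefix='10' (no match yet)
Bit 21: prefix='101' -> emit 'n', reset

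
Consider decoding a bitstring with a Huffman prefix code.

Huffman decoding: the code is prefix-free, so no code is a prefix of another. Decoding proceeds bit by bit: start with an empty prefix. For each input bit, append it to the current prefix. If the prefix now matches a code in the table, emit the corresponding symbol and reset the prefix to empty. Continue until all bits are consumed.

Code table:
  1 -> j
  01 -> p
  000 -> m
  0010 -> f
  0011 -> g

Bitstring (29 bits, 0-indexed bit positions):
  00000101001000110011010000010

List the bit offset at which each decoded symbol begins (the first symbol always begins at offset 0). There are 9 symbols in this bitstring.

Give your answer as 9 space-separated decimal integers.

Bit 0: prefix='0' (no match yet)
Bit 1: prefix='00' (no match yet)
Bit 2: prefix='000' -> emit 'm', reset
Bit 3: prefix='0' (no match yet)
Bit 4: prefix='00' (no match yet)
Bit 5: prefix='001' (no match yet)
Bit 6: prefix='0010' -> emit 'f', reset
Bit 7: prefix='1' -> emit 'j', reset
Bit 8: prefix='0' (no match yet)
Bit 9: prefix='00' (no match yet)
Bit 10: prefix='001' (no match yet)
Bit 11: prefix='0010' -> emit 'f', reset
Bit 12: prefix='0' (no match yet)
Bit 13: prefix='00' (no match yet)
Bit 14: prefix='001' (no match yet)
Bit 15: prefix='0011' -> emit 'g', reset
Bit 16: prefix='0' (no match yet)
Bit 17: prefix='00' (no match yet)
Bit 18: prefix='001' (no match yet)
Bit 19: prefix='0011' -> emit 'g', reset
Bit 20: prefix='0' (no match yet)
Bit 21: prefix='01' -> emit 'p', reset
Bit 22: prefix='0' (no match yet)
Bit 23: prefix='00' (no match yet)
Bit 24: prefix='000' -> emit 'm', reset
Bit 25: prefix='0' (no match yet)
Bit 26: prefix='00' (no match yet)
Bit 27: prefix='001' (no match yet)
Bit 28: prefix='0010' -> emit 'f', reset

Answer: 0 3 7 8 12 16 20 22 25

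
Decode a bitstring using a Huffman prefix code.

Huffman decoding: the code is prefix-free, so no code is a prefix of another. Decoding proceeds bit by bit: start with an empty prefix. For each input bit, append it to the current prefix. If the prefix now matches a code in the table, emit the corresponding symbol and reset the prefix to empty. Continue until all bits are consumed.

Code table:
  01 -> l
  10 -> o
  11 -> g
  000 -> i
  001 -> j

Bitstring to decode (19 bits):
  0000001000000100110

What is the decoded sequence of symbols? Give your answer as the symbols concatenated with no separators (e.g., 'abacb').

Bit 0: prefix='0' (no match yet)
Bit 1: prefix='00' (no match yet)
Bit 2: prefix='000' -> emit 'i', reset
Bit 3: prefix='0' (no match yet)
Bit 4: prefix='00' (no match yet)
Bit 5: prefix='000' -> emit 'i', reset
Bit 6: prefix='1' (no match yet)
Bit 7: prefix='10' -> emit 'o', reset
Bit 8: prefix='0' (no match yet)
Bit 9: prefix='00' (no match yet)
Bit 10: prefix='000' -> emit 'i', reset
Bit 11: prefix='0' (no match yet)
Bit 12: prefix='00' (no match yet)
Bit 13: prefix='001' -> emit 'j', reset
Bit 14: prefix='0' (no match yet)
Bit 15: prefix='00' (no match yet)
Bit 16: prefix='001' -> emit 'j', reset
Bit 17: prefix='1' (no match yet)
Bit 18: prefix='10' -> emit 'o', reset

Answer: iioijjo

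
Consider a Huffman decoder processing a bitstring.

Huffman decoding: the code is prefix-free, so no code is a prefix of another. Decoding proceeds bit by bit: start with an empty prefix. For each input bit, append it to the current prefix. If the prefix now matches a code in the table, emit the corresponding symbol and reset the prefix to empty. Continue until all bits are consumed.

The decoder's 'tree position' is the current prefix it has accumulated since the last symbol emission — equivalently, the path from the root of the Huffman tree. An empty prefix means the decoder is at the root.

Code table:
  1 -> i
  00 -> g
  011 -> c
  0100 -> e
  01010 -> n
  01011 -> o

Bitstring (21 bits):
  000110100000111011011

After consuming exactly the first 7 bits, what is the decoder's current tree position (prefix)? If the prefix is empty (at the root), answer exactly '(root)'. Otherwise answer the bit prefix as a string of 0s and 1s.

Answer: 01

Derivation:
Bit 0: prefix='0' (no match yet)
Bit 1: prefix='00' -> emit 'g', reset
Bit 2: prefix='0' (no match yet)
Bit 3: prefix='01' (no match yet)
Bit 4: prefix='011' -> emit 'c', reset
Bit 5: prefix='0' (no match yet)
Bit 6: prefix='01' (no match yet)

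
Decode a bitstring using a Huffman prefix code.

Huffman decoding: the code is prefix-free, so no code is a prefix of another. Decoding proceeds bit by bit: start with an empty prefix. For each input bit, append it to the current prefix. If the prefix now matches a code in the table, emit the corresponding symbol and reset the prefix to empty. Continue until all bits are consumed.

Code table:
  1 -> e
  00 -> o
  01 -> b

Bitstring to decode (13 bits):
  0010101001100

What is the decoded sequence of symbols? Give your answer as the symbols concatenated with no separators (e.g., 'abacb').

Answer: oebboeeo

Derivation:
Bit 0: prefix='0' (no match yet)
Bit 1: prefix='00' -> emit 'o', reset
Bit 2: prefix='1' -> emit 'e', reset
Bit 3: prefix='0' (no match yet)
Bit 4: prefix='01' -> emit 'b', reset
Bit 5: prefix='0' (no match yet)
Bit 6: prefix='01' -> emit 'b', reset
Bit 7: prefix='0' (no match yet)
Bit 8: prefix='00' -> emit 'o', reset
Bit 9: prefix='1' -> emit 'e', reset
Bit 10: prefix='1' -> emit 'e', reset
Bit 11: prefix='0' (no match yet)
Bit 12: prefix='00' -> emit 'o', reset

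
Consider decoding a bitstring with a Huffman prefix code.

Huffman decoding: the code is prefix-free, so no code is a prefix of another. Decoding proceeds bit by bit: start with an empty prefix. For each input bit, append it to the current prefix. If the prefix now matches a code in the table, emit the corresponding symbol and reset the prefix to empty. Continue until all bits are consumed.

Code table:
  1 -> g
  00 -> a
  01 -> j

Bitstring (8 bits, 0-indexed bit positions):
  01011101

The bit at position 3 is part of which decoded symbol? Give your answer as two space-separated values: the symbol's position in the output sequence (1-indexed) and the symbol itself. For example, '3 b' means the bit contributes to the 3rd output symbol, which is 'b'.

Bit 0: prefix='0' (no match yet)
Bit 1: prefix='01' -> emit 'j', reset
Bit 2: prefix='0' (no match yet)
Bit 3: prefix='01' -> emit 'j', reset
Bit 4: prefix='1' -> emit 'g', reset
Bit 5: prefix='1' -> emit 'g', reset
Bit 6: prefix='0' (no match yet)
Bit 7: prefix='01' -> emit 'j', reset

Answer: 2 j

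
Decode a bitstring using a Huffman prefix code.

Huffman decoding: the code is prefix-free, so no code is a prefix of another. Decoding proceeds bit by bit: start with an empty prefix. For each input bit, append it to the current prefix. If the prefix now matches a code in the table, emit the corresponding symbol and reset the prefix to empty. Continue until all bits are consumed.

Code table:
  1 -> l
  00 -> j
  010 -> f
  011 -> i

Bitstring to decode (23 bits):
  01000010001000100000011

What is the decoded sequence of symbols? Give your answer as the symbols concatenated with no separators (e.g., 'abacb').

Answer: fjfjljfjji

Derivation:
Bit 0: prefix='0' (no match yet)
Bit 1: prefix='01' (no match yet)
Bit 2: prefix='010' -> emit 'f', reset
Bit 3: prefix='0' (no match yet)
Bit 4: prefix='00' -> emit 'j', reset
Bit 5: prefix='0' (no match yet)
Bit 6: prefix='01' (no match yet)
Bit 7: prefix='010' -> emit 'f', reset
Bit 8: prefix='0' (no match yet)
Bit 9: prefix='00' -> emit 'j', reset
Bit 10: prefix='1' -> emit 'l', reset
Bit 11: prefix='0' (no match yet)
Bit 12: prefix='00' -> emit 'j', reset
Bit 13: prefix='0' (no match yet)
Bit 14: prefix='01' (no match yet)
Bit 15: prefix='010' -> emit 'f', reset
Bit 16: prefix='0' (no match yet)
Bit 17: prefix='00' -> emit 'j', reset
Bit 18: prefix='0' (no match yet)
Bit 19: prefix='00' -> emit 'j', reset
Bit 20: prefix='0' (no match yet)
Bit 21: prefix='01' (no match yet)
Bit 22: prefix='011' -> emit 'i', reset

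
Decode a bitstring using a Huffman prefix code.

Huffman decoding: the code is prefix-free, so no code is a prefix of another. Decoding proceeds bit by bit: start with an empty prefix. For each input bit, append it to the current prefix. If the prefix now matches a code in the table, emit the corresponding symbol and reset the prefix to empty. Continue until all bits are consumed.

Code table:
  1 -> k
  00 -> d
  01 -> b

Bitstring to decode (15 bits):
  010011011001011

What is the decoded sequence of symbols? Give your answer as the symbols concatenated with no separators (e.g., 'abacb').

Bit 0: prefix='0' (no match yet)
Bit 1: prefix='01' -> emit 'b', reset
Bit 2: prefix='0' (no match yet)
Bit 3: prefix='00' -> emit 'd', reset
Bit 4: prefix='1' -> emit 'k', reset
Bit 5: prefix='1' -> emit 'k', reset
Bit 6: prefix='0' (no match yet)
Bit 7: prefix='01' -> emit 'b', reset
Bit 8: prefix='1' -> emit 'k', reset
Bit 9: prefix='0' (no match yet)
Bit 10: prefix='00' -> emit 'd', reset
Bit 11: prefix='1' -> emit 'k', reset
Bit 12: prefix='0' (no match yet)
Bit 13: prefix='01' -> emit 'b', reset
Bit 14: prefix='1' -> emit 'k', reset

Answer: bdkkbkdkbk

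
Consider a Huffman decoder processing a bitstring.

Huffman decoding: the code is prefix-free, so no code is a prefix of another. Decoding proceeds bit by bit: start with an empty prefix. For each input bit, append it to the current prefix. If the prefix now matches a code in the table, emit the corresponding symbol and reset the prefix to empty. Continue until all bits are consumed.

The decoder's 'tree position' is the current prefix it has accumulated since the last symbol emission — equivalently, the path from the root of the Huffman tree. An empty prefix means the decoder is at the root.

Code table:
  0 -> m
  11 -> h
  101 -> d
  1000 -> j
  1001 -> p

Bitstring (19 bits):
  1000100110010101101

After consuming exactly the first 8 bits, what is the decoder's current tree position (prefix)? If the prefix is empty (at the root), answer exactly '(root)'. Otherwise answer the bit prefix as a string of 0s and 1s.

Answer: (root)

Derivation:
Bit 0: prefix='1' (no match yet)
Bit 1: prefix='10' (no match yet)
Bit 2: prefix='100' (no match yet)
Bit 3: prefix='1000' -> emit 'j', reset
Bit 4: prefix='1' (no match yet)
Bit 5: prefix='10' (no match yet)
Bit 6: prefix='100' (no match yet)
Bit 7: prefix='1001' -> emit 'p', reset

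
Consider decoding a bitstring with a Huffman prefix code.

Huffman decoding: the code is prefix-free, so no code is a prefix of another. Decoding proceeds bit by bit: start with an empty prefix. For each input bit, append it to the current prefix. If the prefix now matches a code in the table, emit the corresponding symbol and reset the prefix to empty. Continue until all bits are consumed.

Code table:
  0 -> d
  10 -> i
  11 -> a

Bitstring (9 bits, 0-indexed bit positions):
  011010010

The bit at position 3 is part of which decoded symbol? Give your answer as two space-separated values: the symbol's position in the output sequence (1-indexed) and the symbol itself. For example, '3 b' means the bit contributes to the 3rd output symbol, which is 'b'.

Bit 0: prefix='0' -> emit 'd', reset
Bit 1: prefix='1' (no match yet)
Bit 2: prefix='11' -> emit 'a', reset
Bit 3: prefix='0' -> emit 'd', reset
Bit 4: prefix='1' (no match yet)
Bit 5: prefix='10' -> emit 'i', reset
Bit 6: prefix='0' -> emit 'd', reset
Bit 7: prefix='1' (no match yet)

Answer: 3 d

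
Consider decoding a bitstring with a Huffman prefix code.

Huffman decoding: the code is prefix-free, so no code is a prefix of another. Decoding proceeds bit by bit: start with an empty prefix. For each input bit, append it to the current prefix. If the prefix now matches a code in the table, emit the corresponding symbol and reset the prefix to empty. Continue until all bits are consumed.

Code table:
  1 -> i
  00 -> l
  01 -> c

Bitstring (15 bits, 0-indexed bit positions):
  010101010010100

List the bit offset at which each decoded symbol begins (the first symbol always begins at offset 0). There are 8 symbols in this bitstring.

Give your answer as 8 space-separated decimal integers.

Bit 0: prefix='0' (no match yet)
Bit 1: prefix='01' -> emit 'c', reset
Bit 2: prefix='0' (no match yet)
Bit 3: prefix='01' -> emit 'c', reset
Bit 4: prefix='0' (no match yet)
Bit 5: prefix='01' -> emit 'c', reset
Bit 6: prefix='0' (no match yet)
Bit 7: prefix='01' -> emit 'c', reset
Bit 8: prefix='0' (no match yet)
Bit 9: prefix='00' -> emit 'l', reset
Bit 10: prefix='1' -> emit 'i', reset
Bit 11: prefix='0' (no match yet)
Bit 12: prefix='01' -> emit 'c', reset
Bit 13: prefix='0' (no match yet)
Bit 14: prefix='00' -> emit 'l', reset

Answer: 0 2 4 6 8 10 11 13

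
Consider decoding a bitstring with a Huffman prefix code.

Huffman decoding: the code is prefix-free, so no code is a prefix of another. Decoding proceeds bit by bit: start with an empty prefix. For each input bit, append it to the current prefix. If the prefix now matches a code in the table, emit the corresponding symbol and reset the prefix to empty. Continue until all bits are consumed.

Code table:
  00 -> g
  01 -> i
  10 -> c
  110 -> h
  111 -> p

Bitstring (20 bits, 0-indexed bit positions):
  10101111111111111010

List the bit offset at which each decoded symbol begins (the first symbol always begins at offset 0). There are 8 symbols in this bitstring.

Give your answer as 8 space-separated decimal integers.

Answer: 0 2 4 7 10 13 16 18

Derivation:
Bit 0: prefix='1' (no match yet)
Bit 1: prefix='10' -> emit 'c', reset
Bit 2: prefix='1' (no match yet)
Bit 3: prefix='10' -> emit 'c', reset
Bit 4: prefix='1' (no match yet)
Bit 5: prefix='11' (no match yet)
Bit 6: prefix='111' -> emit 'p', reset
Bit 7: prefix='1' (no match yet)
Bit 8: prefix='11' (no match yet)
Bit 9: prefix='111' -> emit 'p', reset
Bit 10: prefix='1' (no match yet)
Bit 11: prefix='11' (no match yet)
Bit 12: prefix='111' -> emit 'p', reset
Bit 13: prefix='1' (no match yet)
Bit 14: prefix='11' (no match yet)
Bit 15: prefix='111' -> emit 'p', reset
Bit 16: prefix='1' (no match yet)
Bit 17: prefix='10' -> emit 'c', reset
Bit 18: prefix='1' (no match yet)
Bit 19: prefix='10' -> emit 'c', reset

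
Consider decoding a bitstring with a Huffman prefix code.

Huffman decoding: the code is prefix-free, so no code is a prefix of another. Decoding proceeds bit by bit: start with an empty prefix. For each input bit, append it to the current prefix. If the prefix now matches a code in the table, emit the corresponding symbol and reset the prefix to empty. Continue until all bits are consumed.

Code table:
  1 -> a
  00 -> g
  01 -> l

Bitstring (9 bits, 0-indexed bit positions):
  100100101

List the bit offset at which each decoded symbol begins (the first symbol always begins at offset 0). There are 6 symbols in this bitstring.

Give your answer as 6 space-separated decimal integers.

Bit 0: prefix='1' -> emit 'a', reset
Bit 1: prefix='0' (no match yet)
Bit 2: prefix='00' -> emit 'g', reset
Bit 3: prefix='1' -> emit 'a', reset
Bit 4: prefix='0' (no match yet)
Bit 5: prefix='00' -> emit 'g', reset
Bit 6: prefix='1' -> emit 'a', reset
Bit 7: prefix='0' (no match yet)
Bit 8: prefix='01' -> emit 'l', reset

Answer: 0 1 3 4 6 7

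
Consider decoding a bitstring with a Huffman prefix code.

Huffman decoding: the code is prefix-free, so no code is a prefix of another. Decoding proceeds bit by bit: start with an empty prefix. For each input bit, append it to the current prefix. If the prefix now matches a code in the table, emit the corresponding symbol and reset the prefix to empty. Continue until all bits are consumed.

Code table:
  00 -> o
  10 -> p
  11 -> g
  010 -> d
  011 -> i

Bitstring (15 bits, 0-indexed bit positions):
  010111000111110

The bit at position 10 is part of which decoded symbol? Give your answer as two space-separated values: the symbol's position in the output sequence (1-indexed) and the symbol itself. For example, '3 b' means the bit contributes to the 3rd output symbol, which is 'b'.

Answer: 5 g

Derivation:
Bit 0: prefix='0' (no match yet)
Bit 1: prefix='01' (no match yet)
Bit 2: prefix='010' -> emit 'd', reset
Bit 3: prefix='1' (no match yet)
Bit 4: prefix='11' -> emit 'g', reset
Bit 5: prefix='1' (no match yet)
Bit 6: prefix='10' -> emit 'p', reset
Bit 7: prefix='0' (no match yet)
Bit 8: prefix='00' -> emit 'o', reset
Bit 9: prefix='1' (no match yet)
Bit 10: prefix='11' -> emit 'g', reset
Bit 11: prefix='1' (no match yet)
Bit 12: prefix='11' -> emit 'g', reset
Bit 13: prefix='1' (no match yet)
Bit 14: prefix='10' -> emit 'p', reset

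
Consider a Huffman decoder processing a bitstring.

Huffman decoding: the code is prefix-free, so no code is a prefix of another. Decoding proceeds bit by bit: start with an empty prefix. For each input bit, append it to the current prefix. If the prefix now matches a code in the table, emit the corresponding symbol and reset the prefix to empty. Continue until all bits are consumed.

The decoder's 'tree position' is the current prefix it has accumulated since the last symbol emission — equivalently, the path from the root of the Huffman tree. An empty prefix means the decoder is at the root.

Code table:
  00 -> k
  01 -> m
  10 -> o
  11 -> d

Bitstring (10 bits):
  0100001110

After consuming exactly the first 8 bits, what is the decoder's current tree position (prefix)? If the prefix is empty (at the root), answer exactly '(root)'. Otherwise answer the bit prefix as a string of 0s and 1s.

Answer: (root)

Derivation:
Bit 0: prefix='0' (no match yet)
Bit 1: prefix='01' -> emit 'm', reset
Bit 2: prefix='0' (no match yet)
Bit 3: prefix='00' -> emit 'k', reset
Bit 4: prefix='0' (no match yet)
Bit 5: prefix='00' -> emit 'k', reset
Bit 6: prefix='1' (no match yet)
Bit 7: prefix='11' -> emit 'd', reset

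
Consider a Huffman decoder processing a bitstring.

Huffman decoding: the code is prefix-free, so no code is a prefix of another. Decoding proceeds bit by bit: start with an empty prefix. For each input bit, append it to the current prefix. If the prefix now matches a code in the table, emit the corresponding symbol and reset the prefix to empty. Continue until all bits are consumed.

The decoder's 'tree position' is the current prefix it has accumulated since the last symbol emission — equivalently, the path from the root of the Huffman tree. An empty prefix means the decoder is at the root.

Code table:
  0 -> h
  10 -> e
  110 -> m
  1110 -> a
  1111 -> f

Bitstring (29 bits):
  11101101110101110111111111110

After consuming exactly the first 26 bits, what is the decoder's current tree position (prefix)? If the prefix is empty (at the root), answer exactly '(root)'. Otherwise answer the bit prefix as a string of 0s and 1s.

Answer: 1

Derivation:
Bit 0: prefix='1' (no match yet)
Bit 1: prefix='11' (no match yet)
Bit 2: prefix='111' (no match yet)
Bit 3: prefix='1110' -> emit 'a', reset
Bit 4: prefix='1' (no match yet)
Bit 5: prefix='11' (no match yet)
Bit 6: prefix='110' -> emit 'm', reset
Bit 7: prefix='1' (no match yet)
Bit 8: prefix='11' (no match yet)
Bit 9: prefix='111' (no match yet)
Bit 10: prefix='1110' -> emit 'a', reset
Bit 11: prefix='1' (no match yet)
Bit 12: prefix='10' -> emit 'e', reset
Bit 13: prefix='1' (no match yet)
Bit 14: prefix='11' (no match yet)
Bit 15: prefix='111' (no match yet)
Bit 16: prefix='1110' -> emit 'a', reset
Bit 17: prefix='1' (no match yet)
Bit 18: prefix='11' (no match yet)
Bit 19: prefix='111' (no match yet)
Bit 20: prefix='1111' -> emit 'f', reset
Bit 21: prefix='1' (no match yet)
Bit 22: prefix='11' (no match yet)
Bit 23: prefix='111' (no match yet)
Bit 24: prefix='1111' -> emit 'f', reset
Bit 25: prefix='1' (no match yet)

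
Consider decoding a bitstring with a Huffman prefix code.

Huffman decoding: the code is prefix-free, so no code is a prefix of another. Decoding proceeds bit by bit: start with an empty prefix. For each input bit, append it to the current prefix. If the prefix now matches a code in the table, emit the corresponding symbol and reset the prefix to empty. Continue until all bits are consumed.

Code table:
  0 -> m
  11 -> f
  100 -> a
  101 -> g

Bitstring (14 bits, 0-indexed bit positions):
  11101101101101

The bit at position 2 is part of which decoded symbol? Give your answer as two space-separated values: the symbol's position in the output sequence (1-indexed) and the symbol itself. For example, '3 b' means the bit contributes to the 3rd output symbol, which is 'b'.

Bit 0: prefix='1' (no match yet)
Bit 1: prefix='11' -> emit 'f', reset
Bit 2: prefix='1' (no match yet)
Bit 3: prefix='10' (no match yet)
Bit 4: prefix='101' -> emit 'g', reset
Bit 5: prefix='1' (no match yet)
Bit 6: prefix='10' (no match yet)

Answer: 2 g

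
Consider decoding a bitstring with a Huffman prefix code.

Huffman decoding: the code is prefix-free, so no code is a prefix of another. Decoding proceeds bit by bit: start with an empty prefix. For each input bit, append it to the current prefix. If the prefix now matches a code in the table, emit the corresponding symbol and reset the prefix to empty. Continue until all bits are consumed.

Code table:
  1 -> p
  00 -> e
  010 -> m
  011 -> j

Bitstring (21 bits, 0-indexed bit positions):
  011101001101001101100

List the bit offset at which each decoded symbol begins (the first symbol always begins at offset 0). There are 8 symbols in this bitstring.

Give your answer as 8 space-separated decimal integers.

Answer: 0 3 4 7 10 13 16 19

Derivation:
Bit 0: prefix='0' (no match yet)
Bit 1: prefix='01' (no match yet)
Bit 2: prefix='011' -> emit 'j', reset
Bit 3: prefix='1' -> emit 'p', reset
Bit 4: prefix='0' (no match yet)
Bit 5: prefix='01' (no match yet)
Bit 6: prefix='010' -> emit 'm', reset
Bit 7: prefix='0' (no match yet)
Bit 8: prefix='01' (no match yet)
Bit 9: prefix='011' -> emit 'j', reset
Bit 10: prefix='0' (no match yet)
Bit 11: prefix='01' (no match yet)
Bit 12: prefix='010' -> emit 'm', reset
Bit 13: prefix='0' (no match yet)
Bit 14: prefix='01' (no match yet)
Bit 15: prefix='011' -> emit 'j', reset
Bit 16: prefix='0' (no match yet)
Bit 17: prefix='01' (no match yet)
Bit 18: prefix='011' -> emit 'j', reset
Bit 19: prefix='0' (no match yet)
Bit 20: prefix='00' -> emit 'e', reset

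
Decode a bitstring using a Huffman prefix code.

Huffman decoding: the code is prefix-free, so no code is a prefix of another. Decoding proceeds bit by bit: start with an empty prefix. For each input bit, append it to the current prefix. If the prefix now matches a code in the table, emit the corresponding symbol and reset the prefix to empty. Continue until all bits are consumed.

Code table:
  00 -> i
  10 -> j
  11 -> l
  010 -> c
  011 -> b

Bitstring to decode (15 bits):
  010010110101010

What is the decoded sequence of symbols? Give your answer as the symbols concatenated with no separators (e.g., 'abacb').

Bit 0: prefix='0' (no match yet)
Bit 1: prefix='01' (no match yet)
Bit 2: prefix='010' -> emit 'c', reset
Bit 3: prefix='0' (no match yet)
Bit 4: prefix='01' (no match yet)
Bit 5: prefix='010' -> emit 'c', reset
Bit 6: prefix='1' (no match yet)
Bit 7: prefix='11' -> emit 'l', reset
Bit 8: prefix='0' (no match yet)
Bit 9: prefix='01' (no match yet)
Bit 10: prefix='010' -> emit 'c', reset
Bit 11: prefix='1' (no match yet)
Bit 12: prefix='10' -> emit 'j', reset
Bit 13: prefix='1' (no match yet)
Bit 14: prefix='10' -> emit 'j', reset

Answer: cclcjj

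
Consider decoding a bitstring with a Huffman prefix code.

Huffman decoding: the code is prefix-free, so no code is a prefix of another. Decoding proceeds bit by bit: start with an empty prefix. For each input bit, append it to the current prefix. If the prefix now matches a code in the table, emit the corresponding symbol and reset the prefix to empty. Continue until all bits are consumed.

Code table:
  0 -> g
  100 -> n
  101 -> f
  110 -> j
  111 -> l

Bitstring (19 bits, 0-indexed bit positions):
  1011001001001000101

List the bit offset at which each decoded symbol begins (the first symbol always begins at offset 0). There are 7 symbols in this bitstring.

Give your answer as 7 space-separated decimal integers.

Bit 0: prefix='1' (no match yet)
Bit 1: prefix='10' (no match yet)
Bit 2: prefix='101' -> emit 'f', reset
Bit 3: prefix='1' (no match yet)
Bit 4: prefix='10' (no match yet)
Bit 5: prefix='100' -> emit 'n', reset
Bit 6: prefix='1' (no match yet)
Bit 7: prefix='10' (no match yet)
Bit 8: prefix='100' -> emit 'n', reset
Bit 9: prefix='1' (no match yet)
Bit 10: prefix='10' (no match yet)
Bit 11: prefix='100' -> emit 'n', reset
Bit 12: prefix='1' (no match yet)
Bit 13: prefix='10' (no match yet)
Bit 14: prefix='100' -> emit 'n', reset
Bit 15: prefix='0' -> emit 'g', reset
Bit 16: prefix='1' (no match yet)
Bit 17: prefix='10' (no match yet)
Bit 18: prefix='101' -> emit 'f', reset

Answer: 0 3 6 9 12 15 16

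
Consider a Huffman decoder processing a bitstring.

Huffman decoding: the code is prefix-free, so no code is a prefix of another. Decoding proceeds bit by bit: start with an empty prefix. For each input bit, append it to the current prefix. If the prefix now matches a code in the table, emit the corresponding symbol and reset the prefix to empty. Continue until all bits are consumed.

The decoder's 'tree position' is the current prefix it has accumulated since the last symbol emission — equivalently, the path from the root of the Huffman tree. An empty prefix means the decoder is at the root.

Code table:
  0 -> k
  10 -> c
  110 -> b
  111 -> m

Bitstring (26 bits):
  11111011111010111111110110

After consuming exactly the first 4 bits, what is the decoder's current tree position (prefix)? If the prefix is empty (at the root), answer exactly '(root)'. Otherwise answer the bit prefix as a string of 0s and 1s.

Bit 0: prefix='1' (no match yet)
Bit 1: prefix='11' (no match yet)
Bit 2: prefix='111' -> emit 'm', reset
Bit 3: prefix='1' (no match yet)

Answer: 1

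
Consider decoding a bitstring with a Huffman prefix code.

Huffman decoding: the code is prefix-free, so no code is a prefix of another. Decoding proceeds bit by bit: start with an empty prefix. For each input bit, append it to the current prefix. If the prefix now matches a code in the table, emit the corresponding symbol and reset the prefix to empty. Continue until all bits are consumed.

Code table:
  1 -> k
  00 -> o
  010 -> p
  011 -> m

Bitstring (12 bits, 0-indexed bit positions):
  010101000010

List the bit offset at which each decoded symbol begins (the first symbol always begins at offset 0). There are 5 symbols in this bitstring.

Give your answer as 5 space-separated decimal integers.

Answer: 0 3 4 7 9

Derivation:
Bit 0: prefix='0' (no match yet)
Bit 1: prefix='01' (no match yet)
Bit 2: prefix='010' -> emit 'p', reset
Bit 3: prefix='1' -> emit 'k', reset
Bit 4: prefix='0' (no match yet)
Bit 5: prefix='01' (no match yet)
Bit 6: prefix='010' -> emit 'p', reset
Bit 7: prefix='0' (no match yet)
Bit 8: prefix='00' -> emit 'o', reset
Bit 9: prefix='0' (no match yet)
Bit 10: prefix='01' (no match yet)
Bit 11: prefix='010' -> emit 'p', reset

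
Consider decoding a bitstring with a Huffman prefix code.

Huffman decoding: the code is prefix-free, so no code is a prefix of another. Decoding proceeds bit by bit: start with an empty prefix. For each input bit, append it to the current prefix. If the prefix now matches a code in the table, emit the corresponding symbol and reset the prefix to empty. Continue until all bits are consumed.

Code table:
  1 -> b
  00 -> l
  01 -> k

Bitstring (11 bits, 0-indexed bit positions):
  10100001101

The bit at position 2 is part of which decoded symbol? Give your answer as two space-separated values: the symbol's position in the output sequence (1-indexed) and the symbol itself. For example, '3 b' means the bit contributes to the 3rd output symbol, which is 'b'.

Bit 0: prefix='1' -> emit 'b', reset
Bit 1: prefix='0' (no match yet)
Bit 2: prefix='01' -> emit 'k', reset
Bit 3: prefix='0' (no match yet)
Bit 4: prefix='00' -> emit 'l', reset
Bit 5: prefix='0' (no match yet)
Bit 6: prefix='00' -> emit 'l', reset

Answer: 2 k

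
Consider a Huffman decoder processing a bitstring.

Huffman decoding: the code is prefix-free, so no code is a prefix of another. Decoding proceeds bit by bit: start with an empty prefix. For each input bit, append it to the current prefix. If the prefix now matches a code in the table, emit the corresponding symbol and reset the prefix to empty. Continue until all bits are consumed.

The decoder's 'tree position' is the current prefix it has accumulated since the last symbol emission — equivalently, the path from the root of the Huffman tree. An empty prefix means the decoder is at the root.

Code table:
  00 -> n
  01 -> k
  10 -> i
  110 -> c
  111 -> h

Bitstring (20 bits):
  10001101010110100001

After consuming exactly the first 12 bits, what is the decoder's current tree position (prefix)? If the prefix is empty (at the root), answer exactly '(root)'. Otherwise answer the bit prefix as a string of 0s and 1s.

Bit 0: prefix='1' (no match yet)
Bit 1: prefix='10' -> emit 'i', reset
Bit 2: prefix='0' (no match yet)
Bit 3: prefix='00' -> emit 'n', reset
Bit 4: prefix='1' (no match yet)
Bit 5: prefix='11' (no match yet)
Bit 6: prefix='110' -> emit 'c', reset
Bit 7: prefix='1' (no match yet)
Bit 8: prefix='10' -> emit 'i', reset
Bit 9: prefix='1' (no match yet)
Bit 10: prefix='10' -> emit 'i', reset
Bit 11: prefix='1' (no match yet)

Answer: 1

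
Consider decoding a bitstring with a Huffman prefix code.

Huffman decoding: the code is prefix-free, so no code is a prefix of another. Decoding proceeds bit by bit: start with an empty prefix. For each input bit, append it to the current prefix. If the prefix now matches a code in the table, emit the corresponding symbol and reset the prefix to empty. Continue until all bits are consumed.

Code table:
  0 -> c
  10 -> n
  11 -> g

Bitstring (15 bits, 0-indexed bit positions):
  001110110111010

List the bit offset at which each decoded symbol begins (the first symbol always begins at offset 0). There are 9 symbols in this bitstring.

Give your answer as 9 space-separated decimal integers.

Answer: 0 1 2 4 6 8 9 11 13

Derivation:
Bit 0: prefix='0' -> emit 'c', reset
Bit 1: prefix='0' -> emit 'c', reset
Bit 2: prefix='1' (no match yet)
Bit 3: prefix='11' -> emit 'g', reset
Bit 4: prefix='1' (no match yet)
Bit 5: prefix='10' -> emit 'n', reset
Bit 6: prefix='1' (no match yet)
Bit 7: prefix='11' -> emit 'g', reset
Bit 8: prefix='0' -> emit 'c', reset
Bit 9: prefix='1' (no match yet)
Bit 10: prefix='11' -> emit 'g', reset
Bit 11: prefix='1' (no match yet)
Bit 12: prefix='10' -> emit 'n', reset
Bit 13: prefix='1' (no match yet)
Bit 14: prefix='10' -> emit 'n', reset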